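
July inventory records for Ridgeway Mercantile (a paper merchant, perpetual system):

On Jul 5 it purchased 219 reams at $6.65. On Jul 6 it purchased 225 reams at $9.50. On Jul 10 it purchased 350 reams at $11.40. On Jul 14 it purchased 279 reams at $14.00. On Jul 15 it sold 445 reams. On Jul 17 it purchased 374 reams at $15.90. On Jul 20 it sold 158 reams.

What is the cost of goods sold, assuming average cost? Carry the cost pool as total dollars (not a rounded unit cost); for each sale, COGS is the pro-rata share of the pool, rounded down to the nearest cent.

COGS = $6,763.19

After Jul 5: 219 on hand, pool $1,456.35 (≈ $6.6500 each)
After Jul 6: 444 on hand, pool $3,593.85 (≈ $8.0943 each)
After Jul 10: 794 on hand, pool $7,583.85 (≈ $9.5514 each)
After Jul 14: 1073 on hand, pool $11,489.85 (≈ $10.7082 each)
Jul 15, sell 445: 445/1073 × $11,489.85 → $4,765.12
After Jul 17: 1002 on hand, pool $12,671.33 (≈ $12.6460 each)
Jul 20, sell 158: 158/1002 × $12,671.33 → $1,998.07
Total COGS = $4,765.12 + $1,998.07 = $6,763.19
Ending inventory (cost pool remaining) = $10,673.26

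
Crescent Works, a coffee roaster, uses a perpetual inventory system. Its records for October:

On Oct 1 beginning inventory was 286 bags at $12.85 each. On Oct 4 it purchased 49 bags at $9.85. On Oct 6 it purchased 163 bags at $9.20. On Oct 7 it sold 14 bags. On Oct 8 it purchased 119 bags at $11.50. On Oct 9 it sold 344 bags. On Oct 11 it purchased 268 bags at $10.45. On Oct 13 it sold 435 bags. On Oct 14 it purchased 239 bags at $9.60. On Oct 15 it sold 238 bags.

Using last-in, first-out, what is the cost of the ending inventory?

Ending inventory = $1,191.80

Oct 7, 14 sold [LIFO — newest first]: 14 @ $9.20 = $128.80
Oct 9, 344 sold [LIFO — newest first]: 119 @ $11.50 + 149 @ $9.20 + 49 @ $9.85 + 27 @ $12.85 = $3,568.90
Oct 13, 435 sold [LIFO — newest first]: 268 @ $10.45 + 167 @ $12.85 = $4,946.55
Oct 15, 238 sold [LIFO — newest first]: 238 @ $9.60 = $2,284.80
Total COGS = $128.80 + $3,568.90 + $4,946.55 + $2,284.80 = $10,929.05
Ending inventory: 92 @ $12.85 + 1 @ $9.60 = $1,191.80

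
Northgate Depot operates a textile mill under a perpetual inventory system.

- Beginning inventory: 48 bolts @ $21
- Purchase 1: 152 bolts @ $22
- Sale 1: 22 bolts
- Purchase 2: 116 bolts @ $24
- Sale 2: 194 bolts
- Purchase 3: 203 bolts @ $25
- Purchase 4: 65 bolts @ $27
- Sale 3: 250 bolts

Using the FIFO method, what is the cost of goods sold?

Sale 1 (22) [FIFO — oldest first]: 22 @ $21 = $462
Sale 2 (194) [FIFO — oldest first]: 26 @ $21 + 152 @ $22 + 16 @ $24 = $4,274
Sale 3 (250) [FIFO — oldest first]: 100 @ $24 + 150 @ $25 = $6,150
Total COGS = $462 + $4,274 + $6,150 = $10,886
Ending inventory: 53 @ $25 + 65 @ $27 = $3,080
Check: goods available $13,966 = COGS $10,886 + ending $3,080

COGS = $10,886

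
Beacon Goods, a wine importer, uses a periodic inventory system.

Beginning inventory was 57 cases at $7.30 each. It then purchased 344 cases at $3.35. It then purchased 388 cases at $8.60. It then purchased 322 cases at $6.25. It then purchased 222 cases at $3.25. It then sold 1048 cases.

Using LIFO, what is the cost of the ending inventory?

Ending inventory = $1,179.90

Sale 1 (1048) [LIFO — newest first]: 222 @ $3.25 + 322 @ $6.25 + 388 @ $8.60 + 116 @ $3.35 = $6,459.40
Ending inventory: 57 @ $7.30 + 228 @ $3.35 = $1,179.90
Check: goods available $7,639.30 = COGS $6,459.40 + ending $1,179.90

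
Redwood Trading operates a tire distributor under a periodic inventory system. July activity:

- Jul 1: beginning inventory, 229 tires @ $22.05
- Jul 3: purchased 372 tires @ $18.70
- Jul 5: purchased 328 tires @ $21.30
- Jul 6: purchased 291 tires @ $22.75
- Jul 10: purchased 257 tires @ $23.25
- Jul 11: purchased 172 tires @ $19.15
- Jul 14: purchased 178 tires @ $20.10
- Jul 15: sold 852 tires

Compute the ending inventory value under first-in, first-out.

Ending inventory = $21,107.20

Jul 15, 852 sold [FIFO — oldest first]: 229 @ $22.05 + 372 @ $18.70 + 251 @ $21.30 = $17,352.15
Ending inventory: 77 @ $21.30 + 291 @ $22.75 + 257 @ $23.25 + 172 @ $19.15 + 178 @ $20.10 = $21,107.20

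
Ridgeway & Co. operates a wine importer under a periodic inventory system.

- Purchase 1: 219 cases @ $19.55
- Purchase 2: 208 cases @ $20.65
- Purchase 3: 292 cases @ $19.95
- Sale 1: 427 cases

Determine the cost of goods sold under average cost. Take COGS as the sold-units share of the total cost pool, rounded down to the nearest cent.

COGS = $8,553.09

Sale 1, sell 427: 427/719 × $14,402.05 → $8,553.09
Ending inventory (cost pool remaining) = $5,848.96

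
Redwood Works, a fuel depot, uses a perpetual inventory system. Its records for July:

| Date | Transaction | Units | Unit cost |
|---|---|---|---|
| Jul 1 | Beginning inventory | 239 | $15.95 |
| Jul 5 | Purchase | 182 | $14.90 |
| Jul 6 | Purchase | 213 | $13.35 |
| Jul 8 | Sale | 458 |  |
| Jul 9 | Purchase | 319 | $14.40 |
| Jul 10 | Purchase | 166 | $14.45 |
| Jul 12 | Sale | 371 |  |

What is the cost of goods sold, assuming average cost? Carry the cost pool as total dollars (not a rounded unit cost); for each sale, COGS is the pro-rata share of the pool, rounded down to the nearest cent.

After Jul 1: 239 on hand, pool $3,812.05 (≈ $15.9500 each)
After Jul 5: 421 on hand, pool $6,523.85 (≈ $15.4961 each)
After Jul 6: 634 on hand, pool $9,367.40 (≈ $14.7751 each)
Jul 8, sell 458: 458/634 × $9,367.40 → $6,766.98
After Jul 9: 495 on hand, pool $7,194.02 (≈ $14.5334 each)
After Jul 10: 661 on hand, pool $9,592.72 (≈ $14.5124 each)
Jul 12, sell 371: 371/661 × $9,592.72 → $5,384.11
Total COGS = $6,766.98 + $5,384.11 = $12,151.09
Ending inventory (cost pool remaining) = $4,208.61

COGS = $12,151.09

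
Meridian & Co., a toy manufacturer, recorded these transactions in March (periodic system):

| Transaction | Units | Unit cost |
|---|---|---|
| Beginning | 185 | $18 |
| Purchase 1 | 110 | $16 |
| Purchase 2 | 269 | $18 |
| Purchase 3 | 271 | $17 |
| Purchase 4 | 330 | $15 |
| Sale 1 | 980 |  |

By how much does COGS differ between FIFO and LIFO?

$555

FIFO COGS: 185 @ $18 + 110 @ $16 + 269 @ $18 + 271 @ $17 + 145 @ $15 = $16,714
LIFO COGS: 330 @ $15 + 271 @ $17 + 269 @ $18 + 110 @ $16 = $16,159
Difference = |$16,714 − $16,159| = $555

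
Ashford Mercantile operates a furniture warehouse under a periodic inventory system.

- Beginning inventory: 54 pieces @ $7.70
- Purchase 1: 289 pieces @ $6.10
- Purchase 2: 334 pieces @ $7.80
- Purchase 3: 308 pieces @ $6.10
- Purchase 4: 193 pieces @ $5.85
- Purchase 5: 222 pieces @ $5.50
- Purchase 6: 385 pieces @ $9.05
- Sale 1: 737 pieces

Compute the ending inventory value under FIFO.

Ending inventory = $7,347.10

Sale 1 (737) [FIFO — oldest first]: 54 @ $7.70 + 289 @ $6.10 + 334 @ $7.80 + 60 @ $6.10 = $5,149.90
Ending inventory: 248 @ $6.10 + 193 @ $5.85 + 222 @ $5.50 + 385 @ $9.05 = $7,347.10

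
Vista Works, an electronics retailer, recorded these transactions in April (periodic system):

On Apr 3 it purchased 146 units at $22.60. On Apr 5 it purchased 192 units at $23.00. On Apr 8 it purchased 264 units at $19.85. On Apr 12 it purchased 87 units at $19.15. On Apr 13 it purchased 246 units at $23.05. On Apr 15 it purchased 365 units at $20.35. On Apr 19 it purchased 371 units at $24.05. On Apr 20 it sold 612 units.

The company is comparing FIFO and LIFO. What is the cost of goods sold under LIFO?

FIFO COGS: 146 @ $22.60 + 192 @ $23.00 + 264 @ $19.85 + 10 @ $19.15 = $13,147.50
LIFO COGS: 371 @ $24.05 + 241 @ $20.35 = $13,826.90

COGS = $13,826.90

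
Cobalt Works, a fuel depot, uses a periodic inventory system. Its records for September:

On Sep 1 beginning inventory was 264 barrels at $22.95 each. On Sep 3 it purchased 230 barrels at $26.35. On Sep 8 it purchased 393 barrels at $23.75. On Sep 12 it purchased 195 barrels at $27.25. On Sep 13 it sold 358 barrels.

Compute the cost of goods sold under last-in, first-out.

COGS = $9,185.00

Sep 13, 358 sold [LIFO — newest first]: 195 @ $27.25 + 163 @ $23.75 = $9,185.00
Ending inventory: 264 @ $22.95 + 230 @ $26.35 + 230 @ $23.75 = $17,581.80
Check: goods available $26,766.80 = COGS $9,185.00 + ending $17,581.80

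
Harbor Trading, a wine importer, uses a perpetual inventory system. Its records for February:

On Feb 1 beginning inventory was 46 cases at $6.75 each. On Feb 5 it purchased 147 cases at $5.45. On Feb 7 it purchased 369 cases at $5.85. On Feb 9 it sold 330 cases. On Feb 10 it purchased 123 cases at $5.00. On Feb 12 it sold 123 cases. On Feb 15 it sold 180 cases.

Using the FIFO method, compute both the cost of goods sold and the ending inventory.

Feb 9, 330 sold [FIFO — oldest first]: 46 @ $6.75 + 147 @ $5.45 + 137 @ $5.85 = $1,913.10
Feb 12, 123 sold [FIFO — oldest first]: 123 @ $5.85 = $719.55
Feb 15, 180 sold [FIFO — oldest first]: 109 @ $5.85 + 71 @ $5.00 = $992.65
Total COGS = $1,913.10 + $719.55 + $992.65 = $3,625.30
Ending inventory: 52 @ $5.00 = $260.00

COGS = $3,625.30; ending inventory = $260.00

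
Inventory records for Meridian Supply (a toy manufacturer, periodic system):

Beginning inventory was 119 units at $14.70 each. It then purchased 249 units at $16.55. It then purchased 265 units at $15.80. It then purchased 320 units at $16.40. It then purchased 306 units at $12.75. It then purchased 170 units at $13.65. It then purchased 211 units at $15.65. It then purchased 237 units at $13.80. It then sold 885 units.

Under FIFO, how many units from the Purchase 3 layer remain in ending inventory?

68

Sale 1 (885) [FIFO — oldest first]: 119 @ $14.70 + 249 @ $16.55 + 265 @ $15.80 + 252 @ $16.40 = $14,190.05
Ending inventory: 68 @ $16.40 + 306 @ $12.75 + 170 @ $13.65 + 211 @ $15.65 + 237 @ $13.80 = $13,909.95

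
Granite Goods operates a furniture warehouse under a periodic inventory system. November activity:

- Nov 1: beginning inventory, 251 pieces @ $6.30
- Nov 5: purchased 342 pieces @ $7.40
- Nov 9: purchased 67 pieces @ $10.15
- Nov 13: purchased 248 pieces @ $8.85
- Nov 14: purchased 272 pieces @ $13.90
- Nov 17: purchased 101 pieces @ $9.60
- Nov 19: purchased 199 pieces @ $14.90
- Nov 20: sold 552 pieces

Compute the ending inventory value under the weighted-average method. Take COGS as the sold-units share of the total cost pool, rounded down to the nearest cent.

Nov 20, sell 552: 552/1480 × $14,702.45 → $5,483.61
Ending inventory (cost pool remaining) = $9,218.84
Check: goods available $14,702.45 = COGS $5,483.61 + ending $9,218.84

Ending inventory = $9,218.84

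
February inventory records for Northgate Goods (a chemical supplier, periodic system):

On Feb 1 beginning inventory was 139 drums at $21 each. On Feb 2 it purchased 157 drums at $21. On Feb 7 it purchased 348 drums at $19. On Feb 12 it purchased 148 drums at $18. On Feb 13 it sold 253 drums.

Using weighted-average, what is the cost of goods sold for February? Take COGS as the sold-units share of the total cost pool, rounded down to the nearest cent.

Feb 13, sell 253: 253/792 × $15,492.00 → $4,948.83
Ending inventory (cost pool remaining) = $10,543.17
Check: goods available $15,492.00 = COGS $4,948.83 + ending $10,543.17

COGS = $4,948.83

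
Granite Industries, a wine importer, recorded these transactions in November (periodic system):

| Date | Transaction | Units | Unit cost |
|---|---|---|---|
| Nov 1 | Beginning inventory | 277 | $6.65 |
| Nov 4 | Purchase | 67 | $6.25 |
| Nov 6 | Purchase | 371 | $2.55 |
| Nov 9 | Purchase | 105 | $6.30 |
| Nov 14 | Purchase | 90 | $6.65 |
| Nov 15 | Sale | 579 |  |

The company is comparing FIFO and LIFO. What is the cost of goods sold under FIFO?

FIFO COGS: 277 @ $6.65 + 67 @ $6.25 + 235 @ $2.55 = $2,860.05
LIFO COGS: 90 @ $6.65 + 105 @ $6.30 + 371 @ $2.55 + 13 @ $6.25 = $2,287.30

COGS = $2,860.05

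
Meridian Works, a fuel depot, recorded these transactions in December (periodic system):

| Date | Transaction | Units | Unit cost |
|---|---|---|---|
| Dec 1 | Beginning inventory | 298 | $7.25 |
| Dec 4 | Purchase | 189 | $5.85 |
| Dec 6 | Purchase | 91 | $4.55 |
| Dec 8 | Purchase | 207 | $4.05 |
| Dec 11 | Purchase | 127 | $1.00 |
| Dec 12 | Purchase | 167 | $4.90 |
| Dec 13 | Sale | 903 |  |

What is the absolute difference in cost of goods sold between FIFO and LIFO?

FIFO COGS: 298 @ $7.25 + 189 @ $5.85 + 91 @ $4.55 + 207 @ $4.05 + 118 @ $1.00 = $4,636.55
LIFO COGS: 167 @ $4.90 + 127 @ $1.00 + 207 @ $4.05 + 91 @ $4.55 + 189 @ $5.85 + 122 @ $7.25 = $4,187.85
Difference = |$4,636.55 − $4,187.85| = $448.70

$448.70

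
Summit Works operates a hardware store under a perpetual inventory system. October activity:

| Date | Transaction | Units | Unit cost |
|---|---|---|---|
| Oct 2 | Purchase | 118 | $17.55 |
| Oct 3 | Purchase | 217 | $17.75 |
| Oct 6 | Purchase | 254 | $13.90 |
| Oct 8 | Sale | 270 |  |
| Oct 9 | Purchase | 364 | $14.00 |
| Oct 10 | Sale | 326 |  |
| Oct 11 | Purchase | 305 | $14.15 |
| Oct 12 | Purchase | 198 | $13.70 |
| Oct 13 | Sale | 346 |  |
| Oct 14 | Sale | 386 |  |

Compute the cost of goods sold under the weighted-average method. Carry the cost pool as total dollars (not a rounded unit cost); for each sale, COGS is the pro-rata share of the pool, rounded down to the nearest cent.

COGS = $19,736.76

After Oct 2: 118 on hand, pool $2,070.90 (≈ $17.5500 each)
After Oct 3: 335 on hand, pool $5,922.65 (≈ $17.6796 each)
After Oct 6: 589 on hand, pool $9,453.25 (≈ $16.0497 each)
Oct 8, sell 270: 270/589 × $9,453.25 → $4,333.40
After Oct 9: 683 on hand, pool $10,215.85 (≈ $14.9573 each)
Oct 10, sell 326: 326/683 × $10,215.85 → $4,876.08
After Oct 11: 662 on hand, pool $9,655.52 (≈ $14.5854 each)
After Oct 12: 860 on hand, pool $12,368.12 (≈ $14.3815 each)
Oct 13, sell 346: 346/860 × $12,368.12 → $4,976.01
Oct 14, sell 386: 386/514 × $7,392.11 → $5,551.27
Total COGS = $4,333.40 + $4,876.08 + $4,976.01 + $5,551.27 = $19,736.76
Ending inventory (cost pool remaining) = $1,840.84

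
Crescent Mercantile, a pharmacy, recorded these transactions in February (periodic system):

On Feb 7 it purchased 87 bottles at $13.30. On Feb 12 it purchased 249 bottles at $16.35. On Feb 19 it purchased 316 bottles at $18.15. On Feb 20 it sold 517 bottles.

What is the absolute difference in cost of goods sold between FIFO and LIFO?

FIFO COGS: 87 @ $13.30 + 249 @ $16.35 + 181 @ $18.15 = $8,513.40
LIFO COGS: 316 @ $18.15 + 201 @ $16.35 = $9,021.75
Difference = |$8,513.40 − $9,021.75| = $508.35

$508.35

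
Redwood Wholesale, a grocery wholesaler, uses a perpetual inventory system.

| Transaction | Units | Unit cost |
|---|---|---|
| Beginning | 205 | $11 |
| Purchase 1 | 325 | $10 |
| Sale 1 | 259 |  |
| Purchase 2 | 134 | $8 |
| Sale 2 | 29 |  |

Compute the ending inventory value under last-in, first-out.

Sale 1 (259) [LIFO — newest first]: 259 @ $10 = $2,590
Sale 2 (29) [LIFO — newest first]: 29 @ $8 = $232
Total COGS = $2,590 + $232 = $2,822
Ending inventory: 205 @ $11 + 66 @ $10 + 105 @ $8 = $3,755

Ending inventory = $3,755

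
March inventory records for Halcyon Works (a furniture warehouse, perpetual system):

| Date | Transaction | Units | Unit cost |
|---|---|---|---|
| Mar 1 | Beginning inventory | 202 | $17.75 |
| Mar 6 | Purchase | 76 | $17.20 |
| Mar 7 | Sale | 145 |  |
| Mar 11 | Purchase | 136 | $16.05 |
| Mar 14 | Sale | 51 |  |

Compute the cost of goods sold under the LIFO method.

COGS = $3,350.50

Mar 7, 145 sold [LIFO — newest first]: 76 @ $17.20 + 69 @ $17.75 = $2,531.95
Mar 14, 51 sold [LIFO — newest first]: 51 @ $16.05 = $818.55
Total COGS = $2,531.95 + $818.55 = $3,350.50
Ending inventory: 133 @ $17.75 + 85 @ $16.05 = $3,725.00
Check: goods available $7,075.50 = COGS $3,350.50 + ending $3,725.00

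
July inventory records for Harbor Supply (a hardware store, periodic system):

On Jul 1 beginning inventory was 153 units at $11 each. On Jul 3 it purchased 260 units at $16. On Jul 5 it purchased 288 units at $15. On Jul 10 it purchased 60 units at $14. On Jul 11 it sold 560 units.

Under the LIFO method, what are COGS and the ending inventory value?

COGS = $8,552; ending inventory = $2,451

Jul 11, 560 sold [LIFO — newest first]: 60 @ $14 + 288 @ $15 + 212 @ $16 = $8,552
Ending inventory: 153 @ $11 + 48 @ $16 = $2,451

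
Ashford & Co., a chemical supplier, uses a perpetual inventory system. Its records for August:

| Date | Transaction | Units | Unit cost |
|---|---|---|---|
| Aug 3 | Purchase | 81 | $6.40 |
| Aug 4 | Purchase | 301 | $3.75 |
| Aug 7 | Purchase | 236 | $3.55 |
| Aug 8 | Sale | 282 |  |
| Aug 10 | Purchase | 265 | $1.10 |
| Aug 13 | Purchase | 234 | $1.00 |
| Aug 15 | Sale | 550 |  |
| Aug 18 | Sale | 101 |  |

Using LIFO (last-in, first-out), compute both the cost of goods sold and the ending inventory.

COGS = $2,105.80; ending inventory = $904.65

Aug 8, 282 sold [LIFO — newest first]: 236 @ $3.55 + 46 @ $3.75 = $1,010.30
Aug 15, 550 sold [LIFO — newest first]: 234 @ $1.00 + 265 @ $1.10 + 51 @ $3.75 = $716.75
Aug 18, 101 sold [LIFO — newest first]: 101 @ $3.75 = $378.75
Total COGS = $1,010.30 + $716.75 + $378.75 = $2,105.80
Ending inventory: 81 @ $6.40 + 103 @ $3.75 = $904.65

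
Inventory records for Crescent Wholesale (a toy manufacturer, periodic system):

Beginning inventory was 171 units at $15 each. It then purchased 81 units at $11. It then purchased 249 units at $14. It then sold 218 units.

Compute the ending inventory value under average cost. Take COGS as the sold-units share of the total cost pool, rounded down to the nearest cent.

Ending inventory = $3,921.33

Sale 1, sell 218: 218/501 × $6,942.00 → $3,020.67
Ending inventory (cost pool remaining) = $3,921.33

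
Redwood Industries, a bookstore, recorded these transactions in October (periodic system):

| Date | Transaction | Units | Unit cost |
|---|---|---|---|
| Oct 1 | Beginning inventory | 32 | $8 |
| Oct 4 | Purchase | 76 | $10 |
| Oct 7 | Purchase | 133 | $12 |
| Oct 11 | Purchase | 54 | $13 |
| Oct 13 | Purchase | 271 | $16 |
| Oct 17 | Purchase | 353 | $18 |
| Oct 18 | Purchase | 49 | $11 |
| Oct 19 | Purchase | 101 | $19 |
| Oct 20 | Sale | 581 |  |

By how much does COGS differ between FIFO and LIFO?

FIFO COGS: 32 @ $8 + 76 @ $10 + 133 @ $12 + 54 @ $13 + 271 @ $16 + 15 @ $18 = $7,920
LIFO COGS: 101 @ $19 + 49 @ $11 + 353 @ $18 + 78 @ $16 = $10,060
Difference = |$7,920 − $10,060| = $2,140

$2,140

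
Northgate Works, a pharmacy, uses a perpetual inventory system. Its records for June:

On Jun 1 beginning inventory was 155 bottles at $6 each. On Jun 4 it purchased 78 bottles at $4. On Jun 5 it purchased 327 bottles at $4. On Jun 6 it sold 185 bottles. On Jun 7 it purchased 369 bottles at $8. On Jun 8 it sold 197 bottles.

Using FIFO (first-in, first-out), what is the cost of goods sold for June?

Jun 6, 185 sold [FIFO — oldest first]: 155 @ $6 + 30 @ $4 = $1,050
Jun 8, 197 sold [FIFO — oldest first]: 48 @ $4 + 149 @ $4 = $788
Total COGS = $1,050 + $788 = $1,838
Ending inventory: 178 @ $4 + 369 @ $8 = $3,664

COGS = $1,838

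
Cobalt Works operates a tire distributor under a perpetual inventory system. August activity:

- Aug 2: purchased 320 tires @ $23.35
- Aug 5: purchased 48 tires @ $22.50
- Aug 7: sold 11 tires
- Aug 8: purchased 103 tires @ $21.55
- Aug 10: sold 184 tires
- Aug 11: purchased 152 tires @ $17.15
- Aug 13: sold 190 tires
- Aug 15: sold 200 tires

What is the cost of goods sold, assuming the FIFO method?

COGS = $12,726.75

Aug 7, 11 sold [FIFO — oldest first]: 11 @ $23.35 = $256.85
Aug 10, 184 sold [FIFO — oldest first]: 184 @ $23.35 = $4,296.40
Aug 13, 190 sold [FIFO — oldest first]: 125 @ $23.35 + 48 @ $22.50 + 17 @ $21.55 = $4,365.10
Aug 15, 200 sold [FIFO — oldest first]: 86 @ $21.55 + 114 @ $17.15 = $3,808.40
Total COGS = $256.85 + $4,296.40 + $4,365.10 + $3,808.40 = $12,726.75
Ending inventory: 38 @ $17.15 = $651.70
Check: goods available $13,378.45 = COGS $12,726.75 + ending $651.70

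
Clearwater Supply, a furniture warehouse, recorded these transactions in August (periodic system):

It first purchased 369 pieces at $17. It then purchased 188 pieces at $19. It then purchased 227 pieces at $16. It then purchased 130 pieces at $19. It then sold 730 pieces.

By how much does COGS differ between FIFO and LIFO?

FIFO COGS: 369 @ $17 + 188 @ $19 + 173 @ $16 = $12,613
LIFO COGS: 130 @ $19 + 227 @ $16 + 188 @ $19 + 185 @ $17 = $12,819
Difference = |$12,613 − $12,819| = $206

$206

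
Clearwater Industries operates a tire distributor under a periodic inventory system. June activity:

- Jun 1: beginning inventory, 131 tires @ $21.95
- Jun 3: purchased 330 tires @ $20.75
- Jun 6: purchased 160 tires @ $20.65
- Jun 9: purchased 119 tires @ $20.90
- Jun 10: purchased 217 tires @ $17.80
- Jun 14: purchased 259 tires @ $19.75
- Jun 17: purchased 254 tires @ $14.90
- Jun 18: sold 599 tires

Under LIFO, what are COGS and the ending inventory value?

COGS = $10,430.65; ending inventory = $17,845.85

Jun 18, 599 sold [LIFO — newest first]: 254 @ $14.90 + 259 @ $19.75 + 86 @ $17.80 = $10,430.65
Ending inventory: 131 @ $21.95 + 330 @ $20.75 + 160 @ $20.65 + 119 @ $20.90 + 131 @ $17.80 = $17,845.85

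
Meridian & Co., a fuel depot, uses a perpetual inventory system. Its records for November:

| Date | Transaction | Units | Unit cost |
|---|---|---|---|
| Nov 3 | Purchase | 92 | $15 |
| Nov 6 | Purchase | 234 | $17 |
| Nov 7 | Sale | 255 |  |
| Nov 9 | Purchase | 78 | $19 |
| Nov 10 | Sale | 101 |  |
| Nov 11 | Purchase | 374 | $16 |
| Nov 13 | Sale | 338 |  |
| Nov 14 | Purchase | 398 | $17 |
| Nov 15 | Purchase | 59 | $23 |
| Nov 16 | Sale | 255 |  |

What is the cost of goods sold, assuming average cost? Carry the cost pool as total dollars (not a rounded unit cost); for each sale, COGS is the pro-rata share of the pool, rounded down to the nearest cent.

After Nov 3: 92 on hand, pool $1,380.00 (≈ $15.0000 each)
After Nov 6: 326 on hand, pool $5,358.00 (≈ $16.4356 each)
Nov 7, sell 255: 255/326 × $5,358.00 → $4,191.07
After Nov 9: 149 on hand, pool $2,648.93 (≈ $17.7781 each)
Nov 10, sell 101: 101/149 × $2,648.93 → $1,795.58
After Nov 11: 422 on hand, pool $6,837.35 (≈ $16.2023 each)
Nov 13, sell 338: 338/422 × $6,837.35 → $5,476.36
After Nov 14: 482 on hand, pool $8,126.99 (≈ $16.8610 each)
After Nov 15: 541 on hand, pool $9,483.99 (≈ $17.5305 each)
Nov 16, sell 255: 255/541 × $9,483.99 → $4,470.27
Total COGS = $4,191.07 + $1,795.58 + $5,476.36 + $4,470.27 = $15,933.28
Ending inventory (cost pool remaining) = $5,013.72
Check: goods available $20,947.00 = COGS $15,933.28 + ending $5,013.72

COGS = $15,933.28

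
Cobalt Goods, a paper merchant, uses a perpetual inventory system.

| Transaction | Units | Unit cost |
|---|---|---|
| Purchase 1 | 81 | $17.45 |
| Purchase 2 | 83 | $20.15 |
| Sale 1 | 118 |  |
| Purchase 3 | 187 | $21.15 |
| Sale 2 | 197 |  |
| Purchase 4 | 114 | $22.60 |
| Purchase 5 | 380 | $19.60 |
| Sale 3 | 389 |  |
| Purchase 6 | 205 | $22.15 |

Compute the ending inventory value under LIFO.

Ending inventory = $7,541.95

Sale 1 (118) [LIFO — newest first]: 83 @ $20.15 + 35 @ $17.45 = $2,283.20
Sale 2 (197) [LIFO — newest first]: 187 @ $21.15 + 10 @ $17.45 = $4,129.55
Sale 3 (389) [LIFO — newest first]: 380 @ $19.60 + 9 @ $22.60 = $7,651.40
Total COGS = $2,283.20 + $4,129.55 + $7,651.40 = $14,064.15
Ending inventory: 36 @ $17.45 + 105 @ $22.60 + 205 @ $22.15 = $7,541.95
Check: goods available $21,606.10 = COGS $14,064.15 + ending $7,541.95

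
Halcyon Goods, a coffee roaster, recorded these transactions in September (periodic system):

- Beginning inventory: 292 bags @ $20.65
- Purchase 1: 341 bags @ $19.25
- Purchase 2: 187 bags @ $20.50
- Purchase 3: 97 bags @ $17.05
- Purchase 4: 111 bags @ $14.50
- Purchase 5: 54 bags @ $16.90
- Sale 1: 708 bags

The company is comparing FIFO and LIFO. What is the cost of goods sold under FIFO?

COGS = $14,131.55

FIFO COGS: 292 @ $20.65 + 341 @ $19.25 + 75 @ $20.50 = $14,131.55
LIFO COGS: 54 @ $16.90 + 111 @ $14.50 + 97 @ $17.05 + 187 @ $20.50 + 259 @ $19.25 = $12,995.20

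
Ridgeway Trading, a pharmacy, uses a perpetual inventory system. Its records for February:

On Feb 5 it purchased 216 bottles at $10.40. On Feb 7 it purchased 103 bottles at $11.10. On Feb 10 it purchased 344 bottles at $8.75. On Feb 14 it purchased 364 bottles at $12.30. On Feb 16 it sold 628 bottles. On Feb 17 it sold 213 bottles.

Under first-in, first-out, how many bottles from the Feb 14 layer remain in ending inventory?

Feb 16, 628 sold [FIFO — oldest first]: 216 @ $10.40 + 103 @ $11.10 + 309 @ $8.75 = $6,093.45
Feb 17, 213 sold [FIFO — oldest first]: 35 @ $8.75 + 178 @ $12.30 = $2,495.65
Total COGS = $6,093.45 + $2,495.65 = $8,589.10
Ending inventory: 186 @ $12.30 = $2,287.80

186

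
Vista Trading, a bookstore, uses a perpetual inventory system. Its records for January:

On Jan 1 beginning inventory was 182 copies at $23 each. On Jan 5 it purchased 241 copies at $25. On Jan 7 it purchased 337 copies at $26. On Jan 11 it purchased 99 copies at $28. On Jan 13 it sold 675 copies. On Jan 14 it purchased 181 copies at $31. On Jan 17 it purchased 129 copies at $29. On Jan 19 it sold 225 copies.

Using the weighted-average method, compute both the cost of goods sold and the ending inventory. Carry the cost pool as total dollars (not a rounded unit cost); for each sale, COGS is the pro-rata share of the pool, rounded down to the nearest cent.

After Jan 1: 182 on hand, pool $4,186.00 (≈ $23.0000 each)
After Jan 5: 423 on hand, pool $10,211.00 (≈ $24.1395 each)
After Jan 7: 760 on hand, pool $18,973.00 (≈ $24.9645 each)
After Jan 11: 859 on hand, pool $21,745.00 (≈ $25.3143 each)
Jan 13, sell 675: 675/859 × $21,745.00 → $17,087.16
After Jan 14: 365 on hand, pool $10,268.84 (≈ $28.1338 each)
After Jan 17: 494 on hand, pool $14,009.84 (≈ $28.3600 each)
Jan 19, sell 225: 225/494 × $14,009.84 → $6,381.00
Total COGS = $17,087.16 + $6,381.00 = $23,468.16
Ending inventory (cost pool remaining) = $7,628.84
Check: goods available $31,097.00 = COGS $23,468.16 + ending $7,628.84

COGS = $23,468.16; ending inventory = $7,628.84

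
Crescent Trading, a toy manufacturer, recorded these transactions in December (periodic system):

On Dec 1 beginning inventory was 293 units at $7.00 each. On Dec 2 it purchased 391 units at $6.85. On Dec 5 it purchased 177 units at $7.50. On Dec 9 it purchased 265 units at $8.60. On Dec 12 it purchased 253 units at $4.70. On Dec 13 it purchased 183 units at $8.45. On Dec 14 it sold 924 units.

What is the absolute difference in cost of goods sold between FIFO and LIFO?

$58.40

FIFO COGS: 293 @ $7.00 + 391 @ $6.85 + 177 @ $7.50 + 63 @ $8.60 = $6,598.65
LIFO COGS: 183 @ $8.45 + 253 @ $4.70 + 265 @ $8.60 + 177 @ $7.50 + 46 @ $6.85 = $6,657.05
Difference = |$6,598.65 − $6,657.05| = $58.40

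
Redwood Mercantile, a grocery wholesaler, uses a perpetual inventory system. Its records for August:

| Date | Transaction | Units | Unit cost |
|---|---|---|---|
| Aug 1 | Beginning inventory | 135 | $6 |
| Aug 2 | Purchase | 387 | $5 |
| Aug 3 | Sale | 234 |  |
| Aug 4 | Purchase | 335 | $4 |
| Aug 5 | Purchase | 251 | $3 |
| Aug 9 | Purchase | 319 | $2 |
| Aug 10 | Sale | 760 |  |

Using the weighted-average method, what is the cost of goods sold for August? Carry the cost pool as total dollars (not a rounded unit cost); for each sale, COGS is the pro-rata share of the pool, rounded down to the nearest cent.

COGS = $3,935.09

After Aug 1: 135 on hand, pool $810.00 (≈ $6.0000 each)
After Aug 2: 522 on hand, pool $2,745.00 (≈ $5.2586 each)
Aug 3, sell 234: 234/522 × $2,745.00 → $1,230.51
After Aug 4: 623 on hand, pool $2,854.49 (≈ $4.5818 each)
After Aug 5: 874 on hand, pool $3,607.49 (≈ $4.1276 each)
After Aug 9: 1193 on hand, pool $4,245.49 (≈ $3.5587 each)
Aug 10, sell 760: 760/1193 × $4,245.49 → $2,704.58
Total COGS = $1,230.51 + $2,704.58 = $3,935.09
Ending inventory (cost pool remaining) = $1,540.91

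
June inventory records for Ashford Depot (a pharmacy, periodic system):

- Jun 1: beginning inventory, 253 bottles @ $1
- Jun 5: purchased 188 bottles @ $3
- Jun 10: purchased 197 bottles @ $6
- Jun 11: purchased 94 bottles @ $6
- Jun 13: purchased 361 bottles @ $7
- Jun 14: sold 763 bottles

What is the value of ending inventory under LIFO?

Ending inventory = $484

Jun 14, 763 sold [LIFO — newest first]: 361 @ $7 + 94 @ $6 + 197 @ $6 + 111 @ $3 = $4,606
Ending inventory: 253 @ $1 + 77 @ $3 = $484
Check: goods available $5,090 = COGS $4,606 + ending $484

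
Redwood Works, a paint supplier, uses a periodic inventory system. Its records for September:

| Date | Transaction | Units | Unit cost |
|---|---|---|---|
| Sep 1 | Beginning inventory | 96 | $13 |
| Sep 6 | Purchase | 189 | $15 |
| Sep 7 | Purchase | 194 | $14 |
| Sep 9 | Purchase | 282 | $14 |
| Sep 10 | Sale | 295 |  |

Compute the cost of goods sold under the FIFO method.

COGS = $4,223

Sep 10, 295 sold [FIFO — oldest first]: 96 @ $13 + 189 @ $15 + 10 @ $14 = $4,223
Ending inventory: 184 @ $14 + 282 @ $14 = $6,524
Check: goods available $10,747 = COGS $4,223 + ending $6,524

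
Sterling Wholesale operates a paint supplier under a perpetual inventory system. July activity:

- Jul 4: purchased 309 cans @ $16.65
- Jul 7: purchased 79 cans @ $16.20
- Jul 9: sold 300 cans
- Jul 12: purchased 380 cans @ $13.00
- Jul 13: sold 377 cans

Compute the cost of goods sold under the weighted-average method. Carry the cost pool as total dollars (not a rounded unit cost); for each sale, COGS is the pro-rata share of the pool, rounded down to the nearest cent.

After Jul 4: 309 on hand, pool $5,144.85 (≈ $16.6500 each)
After Jul 7: 388 on hand, pool $6,424.65 (≈ $16.5584 each)
Jul 9, sell 300: 300/388 × $6,424.65 → $4,967.51
After Jul 12: 468 on hand, pool $6,397.14 (≈ $13.6691 each)
Jul 13, sell 377: 377/468 × $6,397.14 → $5,153.25
Total COGS = $4,967.51 + $5,153.25 = $10,120.76
Ending inventory (cost pool remaining) = $1,243.89

COGS = $10,120.76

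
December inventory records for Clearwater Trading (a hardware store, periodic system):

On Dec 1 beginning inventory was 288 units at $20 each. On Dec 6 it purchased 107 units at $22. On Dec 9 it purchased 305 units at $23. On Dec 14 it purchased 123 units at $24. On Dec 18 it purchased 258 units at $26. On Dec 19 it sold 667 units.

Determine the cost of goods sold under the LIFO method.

Dec 19, 667 sold [LIFO — newest first]: 258 @ $26 + 123 @ $24 + 286 @ $23 = $16,238
Ending inventory: 288 @ $20 + 107 @ $22 + 19 @ $23 = $8,551

COGS = $16,238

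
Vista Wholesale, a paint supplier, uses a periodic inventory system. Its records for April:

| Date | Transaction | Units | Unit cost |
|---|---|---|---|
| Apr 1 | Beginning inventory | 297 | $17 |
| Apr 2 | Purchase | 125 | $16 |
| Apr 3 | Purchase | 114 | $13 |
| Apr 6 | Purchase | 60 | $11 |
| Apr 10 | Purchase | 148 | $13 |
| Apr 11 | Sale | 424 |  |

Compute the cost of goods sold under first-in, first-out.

Apr 11, 424 sold [FIFO — oldest first]: 297 @ $17 + 125 @ $16 + 2 @ $13 = $7,075
Ending inventory: 112 @ $13 + 60 @ $11 + 148 @ $13 = $4,040
Check: goods available $11,115 = COGS $7,075 + ending $4,040

COGS = $7,075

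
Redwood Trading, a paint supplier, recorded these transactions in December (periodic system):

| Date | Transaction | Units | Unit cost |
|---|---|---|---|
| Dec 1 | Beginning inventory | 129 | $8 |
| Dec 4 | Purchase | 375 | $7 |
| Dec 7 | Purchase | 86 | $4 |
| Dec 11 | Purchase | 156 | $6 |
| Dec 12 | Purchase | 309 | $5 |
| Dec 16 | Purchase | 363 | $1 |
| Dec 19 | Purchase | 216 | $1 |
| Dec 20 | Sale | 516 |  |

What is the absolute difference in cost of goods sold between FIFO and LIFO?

$3,189

FIFO COGS: 129 @ $8 + 375 @ $7 + 12 @ $4 = $3,705
LIFO COGS: 216 @ $1 + 300 @ $1 = $516
Difference = |$3,705 − $516| = $3,189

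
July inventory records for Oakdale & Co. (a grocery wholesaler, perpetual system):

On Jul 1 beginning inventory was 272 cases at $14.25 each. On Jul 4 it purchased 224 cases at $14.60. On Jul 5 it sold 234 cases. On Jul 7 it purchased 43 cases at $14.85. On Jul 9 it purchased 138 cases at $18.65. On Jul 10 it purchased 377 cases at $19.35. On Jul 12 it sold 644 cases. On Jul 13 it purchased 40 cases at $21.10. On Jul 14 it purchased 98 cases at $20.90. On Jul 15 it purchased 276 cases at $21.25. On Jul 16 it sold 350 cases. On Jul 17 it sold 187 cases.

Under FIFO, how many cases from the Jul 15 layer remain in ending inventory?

53

Jul 5, 234 sold [FIFO — oldest first]: 234 @ $14.25 = $3,334.50
Jul 12, 644 sold [FIFO — oldest first]: 38 @ $14.25 + 224 @ $14.60 + 43 @ $14.85 + 138 @ $18.65 + 201 @ $19.35 = $10,913.50
Jul 16, 350 sold [FIFO — oldest first]: 176 @ $19.35 + 40 @ $21.10 + 98 @ $20.90 + 36 @ $21.25 = $7,062.80
Jul 17, 187 sold [FIFO — oldest first]: 187 @ $21.25 = $3,973.75
Total COGS = $3,334.50 + $10,913.50 + $7,062.80 + $3,973.75 = $25,284.55
Ending inventory: 53 @ $21.25 = $1,126.25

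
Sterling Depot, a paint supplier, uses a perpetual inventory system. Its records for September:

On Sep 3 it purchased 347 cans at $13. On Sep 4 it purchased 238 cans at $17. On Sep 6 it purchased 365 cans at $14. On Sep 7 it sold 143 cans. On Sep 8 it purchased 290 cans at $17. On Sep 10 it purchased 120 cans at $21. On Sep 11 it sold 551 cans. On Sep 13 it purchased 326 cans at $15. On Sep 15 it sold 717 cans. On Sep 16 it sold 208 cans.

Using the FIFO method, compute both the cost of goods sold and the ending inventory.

COGS = $25,002; ending inventory = $1,005

Sep 7, 143 sold [FIFO — oldest first]: 143 @ $13 = $1,859
Sep 11, 551 sold [FIFO — oldest first]: 204 @ $13 + 238 @ $17 + 109 @ $14 = $8,224
Sep 15, 717 sold [FIFO — oldest first]: 256 @ $14 + 290 @ $17 + 120 @ $21 + 51 @ $15 = $11,799
Sep 16, 208 sold [FIFO — oldest first]: 208 @ $15 = $3,120
Total COGS = $1,859 + $8,224 + $11,799 + $3,120 = $25,002
Ending inventory: 67 @ $15 = $1,005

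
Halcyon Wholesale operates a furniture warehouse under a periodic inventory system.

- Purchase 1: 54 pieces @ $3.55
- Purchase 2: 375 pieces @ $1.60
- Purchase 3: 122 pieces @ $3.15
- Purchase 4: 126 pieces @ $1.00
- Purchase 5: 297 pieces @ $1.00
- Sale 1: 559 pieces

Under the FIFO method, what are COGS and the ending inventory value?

COGS = $1,184.00; ending inventory = $415.00

Sale 1 (559) [FIFO — oldest first]: 54 @ $3.55 + 375 @ $1.60 + 122 @ $3.15 + 8 @ $1.00 = $1,184.00
Ending inventory: 118 @ $1.00 + 297 @ $1.00 = $415.00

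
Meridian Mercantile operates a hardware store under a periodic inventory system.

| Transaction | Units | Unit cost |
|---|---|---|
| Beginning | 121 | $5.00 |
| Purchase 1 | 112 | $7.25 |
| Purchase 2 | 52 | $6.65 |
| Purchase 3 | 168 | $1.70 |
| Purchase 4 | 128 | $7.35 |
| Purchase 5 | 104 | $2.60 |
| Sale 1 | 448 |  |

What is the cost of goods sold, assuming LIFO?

COGS = $1,816.00

Sale 1 (448) [LIFO — newest first]: 104 @ $2.60 + 128 @ $7.35 + 168 @ $1.70 + 48 @ $6.65 = $1,816.00
Ending inventory: 121 @ $5.00 + 112 @ $7.25 + 4 @ $6.65 = $1,443.60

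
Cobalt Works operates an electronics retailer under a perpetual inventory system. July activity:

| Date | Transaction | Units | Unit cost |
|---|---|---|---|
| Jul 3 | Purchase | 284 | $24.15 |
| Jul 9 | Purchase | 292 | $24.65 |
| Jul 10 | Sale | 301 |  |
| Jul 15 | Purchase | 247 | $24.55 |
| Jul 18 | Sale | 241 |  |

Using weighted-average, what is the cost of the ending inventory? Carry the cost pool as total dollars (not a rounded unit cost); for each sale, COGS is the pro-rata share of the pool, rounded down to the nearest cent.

After Jul 3: 284 on hand, pool $6,858.60 (≈ $24.1500 each)
After Jul 9: 576 on hand, pool $14,056.40 (≈ $24.4035 each)
Jul 10, sell 301: 301/576 × $14,056.40 → $7,345.44
After Jul 15: 522 on hand, pool $12,774.81 (≈ $24.4728 each)
Jul 18, sell 241: 241/522 × $12,774.81 → $5,897.94
Total COGS = $7,345.44 + $5,897.94 = $13,243.38
Ending inventory (cost pool remaining) = $6,876.87

Ending inventory = $6,876.87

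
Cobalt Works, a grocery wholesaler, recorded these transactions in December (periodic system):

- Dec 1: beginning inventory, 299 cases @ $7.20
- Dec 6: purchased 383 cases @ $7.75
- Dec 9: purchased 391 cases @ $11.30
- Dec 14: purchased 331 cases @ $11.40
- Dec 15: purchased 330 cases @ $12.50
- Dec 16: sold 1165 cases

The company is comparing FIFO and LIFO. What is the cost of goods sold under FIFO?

FIFO COGS: 299 @ $7.20 + 383 @ $7.75 + 391 @ $11.30 + 92 @ $11.40 = $10,588.15
LIFO COGS: 330 @ $12.50 + 331 @ $11.40 + 391 @ $11.30 + 113 @ $7.75 = $13,192.45

COGS = $10,588.15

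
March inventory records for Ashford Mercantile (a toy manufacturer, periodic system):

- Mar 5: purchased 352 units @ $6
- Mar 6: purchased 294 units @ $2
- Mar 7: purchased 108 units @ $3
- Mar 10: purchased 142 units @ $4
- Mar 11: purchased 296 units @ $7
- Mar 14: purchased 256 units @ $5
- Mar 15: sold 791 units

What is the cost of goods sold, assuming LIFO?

COGS = $4,211

Mar 15, 791 sold [LIFO — newest first]: 256 @ $5 + 296 @ $7 + 142 @ $4 + 97 @ $3 = $4,211
Ending inventory: 352 @ $6 + 294 @ $2 + 11 @ $3 = $2,733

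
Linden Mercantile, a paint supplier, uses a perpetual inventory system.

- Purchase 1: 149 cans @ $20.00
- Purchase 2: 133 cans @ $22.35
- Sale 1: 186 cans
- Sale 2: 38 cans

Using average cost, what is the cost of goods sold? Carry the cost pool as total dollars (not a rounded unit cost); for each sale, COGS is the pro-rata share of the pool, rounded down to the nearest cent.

After Purchase 1: 149 on hand, pool $2,980.00 (≈ $20.0000 each)
After Purchase 2: 282 on hand, pool $5,952.55 (≈ $21.1083 each)
Sale 1, sell 186: 186/282 × $5,952.55 → $3,926.15
Sale 2, sell 38: 38/96 × $2,026.40 → $802.11
Total COGS = $3,926.15 + $802.11 = $4,728.26
Ending inventory (cost pool remaining) = $1,224.29

COGS = $4,728.26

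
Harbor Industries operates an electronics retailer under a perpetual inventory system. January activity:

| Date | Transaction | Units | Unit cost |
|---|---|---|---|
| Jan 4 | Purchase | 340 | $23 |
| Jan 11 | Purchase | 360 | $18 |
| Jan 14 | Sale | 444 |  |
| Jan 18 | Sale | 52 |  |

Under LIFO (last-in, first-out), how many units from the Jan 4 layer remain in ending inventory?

204

Jan 14, 444 sold [LIFO — newest first]: 360 @ $18 + 84 @ $23 = $8,412
Jan 18, 52 sold [LIFO — newest first]: 52 @ $23 = $1,196
Total COGS = $8,412 + $1,196 = $9,608
Ending inventory: 204 @ $23 = $4,692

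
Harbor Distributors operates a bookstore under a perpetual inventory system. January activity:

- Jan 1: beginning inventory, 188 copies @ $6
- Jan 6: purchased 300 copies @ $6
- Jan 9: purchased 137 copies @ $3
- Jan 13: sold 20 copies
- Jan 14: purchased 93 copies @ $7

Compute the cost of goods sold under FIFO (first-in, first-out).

COGS = $120

Jan 13, 20 sold [FIFO — oldest first]: 20 @ $6 = $120
Ending inventory: 168 @ $6 + 300 @ $6 + 137 @ $3 + 93 @ $7 = $3,870
Check: goods available $3,990 = COGS $120 + ending $3,870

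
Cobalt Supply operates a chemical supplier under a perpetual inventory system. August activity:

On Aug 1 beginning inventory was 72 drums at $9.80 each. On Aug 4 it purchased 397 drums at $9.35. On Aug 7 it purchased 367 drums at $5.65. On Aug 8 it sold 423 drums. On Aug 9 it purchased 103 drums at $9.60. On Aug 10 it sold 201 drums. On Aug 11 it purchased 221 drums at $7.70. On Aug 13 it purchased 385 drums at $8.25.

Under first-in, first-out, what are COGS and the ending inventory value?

Aug 8, 423 sold [FIFO — oldest first]: 72 @ $9.80 + 351 @ $9.35 = $3,987.45
Aug 10, 201 sold [FIFO — oldest first]: 46 @ $9.35 + 155 @ $5.65 = $1,305.85
Total COGS = $3,987.45 + $1,305.85 = $5,293.30
Ending inventory: 212 @ $5.65 + 103 @ $9.60 + 221 @ $7.70 + 385 @ $8.25 = $7,064.55

COGS = $5,293.30; ending inventory = $7,064.55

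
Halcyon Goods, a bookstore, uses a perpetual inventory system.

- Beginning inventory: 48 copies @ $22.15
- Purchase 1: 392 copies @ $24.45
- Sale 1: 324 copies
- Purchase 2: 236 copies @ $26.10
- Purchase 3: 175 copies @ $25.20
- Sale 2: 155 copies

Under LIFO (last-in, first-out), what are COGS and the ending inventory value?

Sale 1 (324) [LIFO — newest first]: 324 @ $24.45 = $7,921.80
Sale 2 (155) [LIFO — newest first]: 155 @ $25.20 = $3,906.00
Total COGS = $7,921.80 + $3,906.00 = $11,827.80
Ending inventory: 48 @ $22.15 + 68 @ $24.45 + 236 @ $26.10 + 20 @ $25.20 = $9,389.40

COGS = $11,827.80; ending inventory = $9,389.40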